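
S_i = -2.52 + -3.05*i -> [-2.52, -5.57, -8.62, -11.67, -14.72]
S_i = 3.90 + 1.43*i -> [3.9, 5.33, 6.76, 8.19, 9.62]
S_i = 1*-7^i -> [1, -7, 49, -343, 2401]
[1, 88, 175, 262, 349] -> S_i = 1 + 87*i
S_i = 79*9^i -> [79, 711, 6399, 57591, 518319]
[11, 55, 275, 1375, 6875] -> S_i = 11*5^i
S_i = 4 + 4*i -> [4, 8, 12, 16, 20]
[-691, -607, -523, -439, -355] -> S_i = -691 + 84*i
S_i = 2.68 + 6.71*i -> [2.68, 9.39, 16.1, 22.81, 29.52]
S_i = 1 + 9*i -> [1, 10, 19, 28, 37]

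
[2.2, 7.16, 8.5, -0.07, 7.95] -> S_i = Random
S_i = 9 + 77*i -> [9, 86, 163, 240, 317]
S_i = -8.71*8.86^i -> [-8.71, -77.17, -683.73, -6057.86, -53672.65]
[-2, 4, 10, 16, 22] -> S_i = -2 + 6*i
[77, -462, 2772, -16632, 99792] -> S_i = 77*-6^i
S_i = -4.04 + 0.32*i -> [-4.04, -3.72, -3.4, -3.08, -2.76]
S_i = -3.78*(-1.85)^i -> [-3.78, 6.99, -12.94, 23.93, -44.28]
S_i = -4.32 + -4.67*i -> [-4.32, -8.99, -13.66, -18.33, -23.0]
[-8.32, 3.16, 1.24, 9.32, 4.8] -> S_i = Random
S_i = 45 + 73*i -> [45, 118, 191, 264, 337]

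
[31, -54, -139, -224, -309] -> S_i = 31 + -85*i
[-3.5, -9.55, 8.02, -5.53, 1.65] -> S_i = Random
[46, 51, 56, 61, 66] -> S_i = 46 + 5*i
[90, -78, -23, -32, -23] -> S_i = Random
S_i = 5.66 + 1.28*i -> [5.66, 6.94, 8.22, 9.5, 10.78]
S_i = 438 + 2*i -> [438, 440, 442, 444, 446]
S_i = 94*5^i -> [94, 470, 2350, 11750, 58750]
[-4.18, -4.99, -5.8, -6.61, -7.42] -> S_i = -4.18 + -0.81*i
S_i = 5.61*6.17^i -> [5.61, 34.61, 213.57, 1317.71, 8130.24]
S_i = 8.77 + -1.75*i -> [8.77, 7.02, 5.27, 3.52, 1.77]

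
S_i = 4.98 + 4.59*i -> [4.98, 9.57, 14.16, 18.75, 23.34]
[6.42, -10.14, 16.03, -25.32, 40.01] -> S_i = 6.42*(-1.58)^i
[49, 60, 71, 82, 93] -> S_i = 49 + 11*i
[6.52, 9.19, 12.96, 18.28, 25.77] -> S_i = 6.52*1.41^i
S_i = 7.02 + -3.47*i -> [7.02, 3.55, 0.08, -3.39, -6.86]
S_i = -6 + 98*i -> [-6, 92, 190, 288, 386]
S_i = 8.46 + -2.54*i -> [8.46, 5.92, 3.38, 0.84, -1.7]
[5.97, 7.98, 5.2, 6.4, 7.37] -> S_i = Random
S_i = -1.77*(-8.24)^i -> [-1.77, 14.58, -120.18, 990.27, -8159.85]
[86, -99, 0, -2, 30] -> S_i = Random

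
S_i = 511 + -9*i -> [511, 502, 493, 484, 475]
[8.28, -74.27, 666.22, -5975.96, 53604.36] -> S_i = 8.28*(-8.97)^i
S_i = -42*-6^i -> [-42, 252, -1512, 9072, -54432]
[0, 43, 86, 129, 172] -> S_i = 0 + 43*i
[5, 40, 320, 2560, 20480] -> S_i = 5*8^i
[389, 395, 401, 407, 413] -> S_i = 389 + 6*i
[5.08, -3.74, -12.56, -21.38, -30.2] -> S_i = 5.08 + -8.82*i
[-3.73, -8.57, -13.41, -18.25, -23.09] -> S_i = -3.73 + -4.84*i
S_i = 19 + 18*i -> [19, 37, 55, 73, 91]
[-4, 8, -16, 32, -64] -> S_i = -4*-2^i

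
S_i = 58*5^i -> [58, 290, 1450, 7250, 36250]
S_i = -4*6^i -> [-4, -24, -144, -864, -5184]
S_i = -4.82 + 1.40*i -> [-4.82, -3.42, -2.02, -0.62, 0.78]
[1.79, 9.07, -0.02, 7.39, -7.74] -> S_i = Random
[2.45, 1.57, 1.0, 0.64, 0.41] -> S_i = 2.45*0.64^i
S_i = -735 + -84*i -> [-735, -819, -903, -987, -1071]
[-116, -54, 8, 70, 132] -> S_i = -116 + 62*i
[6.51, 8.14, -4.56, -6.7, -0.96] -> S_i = Random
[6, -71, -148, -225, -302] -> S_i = 6 + -77*i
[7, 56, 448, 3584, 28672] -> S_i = 7*8^i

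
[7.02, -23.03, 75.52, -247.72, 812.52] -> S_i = 7.02*(-3.28)^i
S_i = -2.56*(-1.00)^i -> [-2.56, 2.56, -2.56, 2.56, -2.56]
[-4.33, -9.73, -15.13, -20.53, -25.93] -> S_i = -4.33 + -5.40*i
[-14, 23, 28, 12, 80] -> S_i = Random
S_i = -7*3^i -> [-7, -21, -63, -189, -567]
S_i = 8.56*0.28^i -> [8.56, 2.4, 0.67, 0.19, 0.05]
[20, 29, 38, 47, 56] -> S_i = 20 + 9*i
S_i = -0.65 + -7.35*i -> [-0.65, -8.0, -15.35, -22.7, -30.05]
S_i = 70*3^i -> [70, 210, 630, 1890, 5670]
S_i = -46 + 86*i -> [-46, 40, 126, 212, 298]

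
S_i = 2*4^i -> [2, 8, 32, 128, 512]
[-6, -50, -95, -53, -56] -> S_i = Random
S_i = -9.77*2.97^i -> [-9.77, -29.02, -86.18, -255.96, -760.19]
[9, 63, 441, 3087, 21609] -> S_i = 9*7^i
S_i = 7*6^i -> [7, 42, 252, 1512, 9072]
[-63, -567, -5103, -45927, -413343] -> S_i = -63*9^i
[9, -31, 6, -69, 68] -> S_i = Random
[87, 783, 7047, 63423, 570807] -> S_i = 87*9^i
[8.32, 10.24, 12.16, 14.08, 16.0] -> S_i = 8.32 + 1.92*i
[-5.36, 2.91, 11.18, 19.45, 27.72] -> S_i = -5.36 + 8.27*i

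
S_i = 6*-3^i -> [6, -18, 54, -162, 486]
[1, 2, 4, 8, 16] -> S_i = 1*2^i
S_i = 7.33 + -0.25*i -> [7.33, 7.08, 6.83, 6.58, 6.33]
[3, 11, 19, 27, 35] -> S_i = 3 + 8*i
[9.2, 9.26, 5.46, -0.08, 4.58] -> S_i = Random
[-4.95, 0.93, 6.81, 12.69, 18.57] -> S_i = -4.95 + 5.88*i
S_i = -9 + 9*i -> [-9, 0, 9, 18, 27]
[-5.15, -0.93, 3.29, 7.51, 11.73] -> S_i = -5.15 + 4.22*i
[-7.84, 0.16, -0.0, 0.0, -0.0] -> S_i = -7.84*(-0.02)^i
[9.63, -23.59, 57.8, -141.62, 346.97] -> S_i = 9.63*(-2.45)^i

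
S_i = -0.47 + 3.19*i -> [-0.47, 2.72, 5.91, 9.1, 12.29]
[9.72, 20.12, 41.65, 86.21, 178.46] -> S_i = 9.72*2.07^i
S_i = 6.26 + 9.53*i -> [6.26, 15.79, 25.32, 34.85, 44.38]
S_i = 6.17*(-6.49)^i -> [6.17, -40.04, 259.88, -1686.63, 10946.21]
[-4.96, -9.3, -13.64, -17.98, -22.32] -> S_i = -4.96 + -4.34*i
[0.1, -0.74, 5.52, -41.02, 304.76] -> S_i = 0.10*(-7.43)^i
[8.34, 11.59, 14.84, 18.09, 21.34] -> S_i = 8.34 + 3.25*i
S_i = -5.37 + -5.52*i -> [-5.37, -10.89, -16.41, -21.93, -27.45]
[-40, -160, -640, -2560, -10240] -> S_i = -40*4^i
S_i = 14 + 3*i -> [14, 17, 20, 23, 26]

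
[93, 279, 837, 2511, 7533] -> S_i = 93*3^i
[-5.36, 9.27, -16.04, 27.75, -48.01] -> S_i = -5.36*(-1.73)^i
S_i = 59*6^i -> [59, 354, 2124, 12744, 76464]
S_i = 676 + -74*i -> [676, 602, 528, 454, 380]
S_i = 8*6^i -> [8, 48, 288, 1728, 10368]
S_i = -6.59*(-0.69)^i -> [-6.59, 4.55, -3.14, 2.16, -1.49]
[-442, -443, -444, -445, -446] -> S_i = -442 + -1*i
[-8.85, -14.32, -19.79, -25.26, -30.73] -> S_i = -8.85 + -5.47*i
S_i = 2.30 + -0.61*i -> [2.3, 1.69, 1.08, 0.47, -0.14]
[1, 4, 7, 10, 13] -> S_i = 1 + 3*i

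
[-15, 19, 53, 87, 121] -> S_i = -15 + 34*i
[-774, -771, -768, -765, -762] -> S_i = -774 + 3*i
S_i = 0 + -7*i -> [0, -7, -14, -21, -28]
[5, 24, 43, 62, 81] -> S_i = 5 + 19*i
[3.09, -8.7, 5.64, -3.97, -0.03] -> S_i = Random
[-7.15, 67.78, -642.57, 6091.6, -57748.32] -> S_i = -7.15*(-9.48)^i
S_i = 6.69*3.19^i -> [6.69, 21.34, 68.08, 217.17, 692.77]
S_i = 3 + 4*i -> [3, 7, 11, 15, 19]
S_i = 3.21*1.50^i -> [3.21, 4.81, 7.22, 10.83, 16.25]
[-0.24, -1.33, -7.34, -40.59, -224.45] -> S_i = -0.24*5.53^i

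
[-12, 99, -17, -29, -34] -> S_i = Random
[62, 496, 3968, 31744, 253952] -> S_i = 62*8^i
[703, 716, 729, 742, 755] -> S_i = 703 + 13*i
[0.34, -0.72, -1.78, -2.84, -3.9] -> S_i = 0.34 + -1.06*i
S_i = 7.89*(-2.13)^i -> [7.89, -16.81, 35.8, -76.25, 162.4]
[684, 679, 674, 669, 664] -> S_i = 684 + -5*i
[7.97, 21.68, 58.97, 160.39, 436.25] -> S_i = 7.97*2.72^i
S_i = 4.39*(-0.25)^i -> [4.39, -1.1, 0.27, -0.07, 0.02]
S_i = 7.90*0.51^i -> [7.9, 4.03, 2.05, 1.05, 0.53]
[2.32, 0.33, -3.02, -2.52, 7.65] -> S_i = Random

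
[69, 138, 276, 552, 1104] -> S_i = 69*2^i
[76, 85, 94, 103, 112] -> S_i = 76 + 9*i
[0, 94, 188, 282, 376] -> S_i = 0 + 94*i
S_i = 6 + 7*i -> [6, 13, 20, 27, 34]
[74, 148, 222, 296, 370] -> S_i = 74 + 74*i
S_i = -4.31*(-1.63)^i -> [-4.31, 7.03, -11.45, 18.67, -30.42]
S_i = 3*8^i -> [3, 24, 192, 1536, 12288]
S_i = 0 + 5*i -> [0, 5, 10, 15, 20]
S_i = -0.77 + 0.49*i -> [-0.77, -0.28, 0.21, 0.7, 1.19]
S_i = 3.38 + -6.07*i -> [3.38, -2.69, -8.76, -14.83, -20.9]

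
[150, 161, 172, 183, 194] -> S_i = 150 + 11*i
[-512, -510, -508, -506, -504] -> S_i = -512 + 2*i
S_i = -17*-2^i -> [-17, 34, -68, 136, -272]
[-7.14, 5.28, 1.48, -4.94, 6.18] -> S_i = Random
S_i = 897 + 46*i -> [897, 943, 989, 1035, 1081]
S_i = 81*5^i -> [81, 405, 2025, 10125, 50625]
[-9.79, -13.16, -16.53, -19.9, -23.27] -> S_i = -9.79 + -3.37*i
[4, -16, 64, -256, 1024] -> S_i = 4*-4^i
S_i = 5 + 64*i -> [5, 69, 133, 197, 261]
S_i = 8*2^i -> [8, 16, 32, 64, 128]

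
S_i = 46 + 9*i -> [46, 55, 64, 73, 82]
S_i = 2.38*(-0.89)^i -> [2.38, -2.12, 1.89, -1.68, 1.49]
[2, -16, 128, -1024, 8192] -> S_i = 2*-8^i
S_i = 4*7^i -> [4, 28, 196, 1372, 9604]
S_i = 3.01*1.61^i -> [3.01, 4.85, 7.8, 12.56, 20.22]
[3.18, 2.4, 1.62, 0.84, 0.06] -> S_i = 3.18 + -0.78*i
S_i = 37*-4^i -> [37, -148, 592, -2368, 9472]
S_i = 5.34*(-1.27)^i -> [5.34, -6.78, 8.61, -10.94, 13.89]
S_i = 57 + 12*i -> [57, 69, 81, 93, 105]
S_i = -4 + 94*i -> [-4, 90, 184, 278, 372]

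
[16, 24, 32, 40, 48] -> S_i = 16 + 8*i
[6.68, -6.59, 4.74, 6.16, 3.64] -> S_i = Random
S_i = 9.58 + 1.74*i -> [9.58, 11.32, 13.06, 14.8, 16.54]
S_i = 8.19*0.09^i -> [8.19, 0.74, 0.07, 0.01, 0.0]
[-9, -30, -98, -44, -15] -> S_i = Random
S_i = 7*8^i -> [7, 56, 448, 3584, 28672]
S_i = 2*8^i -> [2, 16, 128, 1024, 8192]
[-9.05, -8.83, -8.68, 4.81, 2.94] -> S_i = Random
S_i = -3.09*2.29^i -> [-3.09, -7.08, -16.2, -37.11, -84.98]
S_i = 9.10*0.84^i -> [9.1, 7.64, 6.42, 5.39, 4.53]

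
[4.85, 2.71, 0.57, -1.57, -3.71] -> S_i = 4.85 + -2.14*i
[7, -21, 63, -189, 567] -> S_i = 7*-3^i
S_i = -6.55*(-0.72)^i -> [-6.55, 4.72, -3.4, 2.44, -1.76]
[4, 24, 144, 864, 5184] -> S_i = 4*6^i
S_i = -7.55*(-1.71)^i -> [-7.55, 12.91, -22.08, 37.75, -64.56]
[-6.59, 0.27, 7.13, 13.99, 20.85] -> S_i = -6.59 + 6.86*i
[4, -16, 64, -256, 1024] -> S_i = 4*-4^i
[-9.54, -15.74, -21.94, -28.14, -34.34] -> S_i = -9.54 + -6.20*i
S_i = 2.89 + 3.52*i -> [2.89, 6.41, 9.93, 13.45, 16.97]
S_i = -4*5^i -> [-4, -20, -100, -500, -2500]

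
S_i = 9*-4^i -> [9, -36, 144, -576, 2304]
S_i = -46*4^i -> [-46, -184, -736, -2944, -11776]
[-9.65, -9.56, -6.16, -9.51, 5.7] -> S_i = Random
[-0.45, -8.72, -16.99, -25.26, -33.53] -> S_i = -0.45 + -8.27*i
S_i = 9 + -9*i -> [9, 0, -9, -18, -27]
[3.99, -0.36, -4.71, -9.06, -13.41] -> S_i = 3.99 + -4.35*i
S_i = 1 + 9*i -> [1, 10, 19, 28, 37]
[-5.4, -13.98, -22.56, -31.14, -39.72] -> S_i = -5.40 + -8.58*i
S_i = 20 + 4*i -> [20, 24, 28, 32, 36]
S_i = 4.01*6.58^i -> [4.01, 26.39, 173.62, 1142.41, 7517.06]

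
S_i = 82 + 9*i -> [82, 91, 100, 109, 118]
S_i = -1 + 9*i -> [-1, 8, 17, 26, 35]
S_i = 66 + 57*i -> [66, 123, 180, 237, 294]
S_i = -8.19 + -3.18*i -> [-8.19, -11.37, -14.55, -17.73, -20.91]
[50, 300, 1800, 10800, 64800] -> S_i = 50*6^i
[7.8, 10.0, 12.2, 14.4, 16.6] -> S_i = 7.80 + 2.20*i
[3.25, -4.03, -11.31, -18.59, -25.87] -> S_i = 3.25 + -7.28*i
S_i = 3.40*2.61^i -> [3.4, 8.87, 23.16, 60.45, 157.78]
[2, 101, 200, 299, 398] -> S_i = 2 + 99*i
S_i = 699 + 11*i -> [699, 710, 721, 732, 743]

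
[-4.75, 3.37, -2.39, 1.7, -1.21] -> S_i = -4.75*(-0.71)^i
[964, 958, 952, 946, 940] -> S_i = 964 + -6*i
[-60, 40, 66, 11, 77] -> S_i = Random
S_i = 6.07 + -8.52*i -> [6.07, -2.45, -10.97, -19.49, -28.01]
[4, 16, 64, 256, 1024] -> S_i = 4*4^i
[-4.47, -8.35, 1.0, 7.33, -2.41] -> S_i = Random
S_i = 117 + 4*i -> [117, 121, 125, 129, 133]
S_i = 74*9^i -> [74, 666, 5994, 53946, 485514]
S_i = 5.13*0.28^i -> [5.13, 1.44, 0.4, 0.11, 0.03]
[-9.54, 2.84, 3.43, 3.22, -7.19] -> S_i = Random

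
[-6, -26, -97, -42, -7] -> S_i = Random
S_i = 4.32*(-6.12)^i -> [4.32, -26.44, 161.8, -990.23, 6060.23]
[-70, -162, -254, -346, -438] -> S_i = -70 + -92*i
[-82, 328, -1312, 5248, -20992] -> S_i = -82*-4^i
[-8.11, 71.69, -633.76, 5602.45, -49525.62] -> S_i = -8.11*(-8.84)^i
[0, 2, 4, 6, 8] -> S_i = 0 + 2*i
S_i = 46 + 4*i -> [46, 50, 54, 58, 62]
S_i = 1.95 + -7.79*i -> [1.95, -5.84, -13.63, -21.42, -29.21]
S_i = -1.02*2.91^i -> [-1.02, -2.97, -8.64, -25.14, -73.14]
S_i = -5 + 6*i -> [-5, 1, 7, 13, 19]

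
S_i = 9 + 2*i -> [9, 11, 13, 15, 17]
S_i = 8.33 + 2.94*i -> [8.33, 11.27, 14.21, 17.15, 20.09]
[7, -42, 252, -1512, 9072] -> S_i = 7*-6^i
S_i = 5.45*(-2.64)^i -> [5.45, -14.39, 37.98, -100.28, 264.74]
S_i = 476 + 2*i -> [476, 478, 480, 482, 484]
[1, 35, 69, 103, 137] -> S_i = 1 + 34*i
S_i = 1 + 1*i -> [1, 2, 3, 4, 5]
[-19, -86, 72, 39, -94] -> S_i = Random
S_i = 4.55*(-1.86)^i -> [4.55, -8.46, 15.74, -29.28, 54.46]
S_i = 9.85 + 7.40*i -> [9.85, 17.25, 24.65, 32.05, 39.45]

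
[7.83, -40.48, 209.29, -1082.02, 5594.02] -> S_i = 7.83*(-5.17)^i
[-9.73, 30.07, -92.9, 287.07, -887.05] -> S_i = -9.73*(-3.09)^i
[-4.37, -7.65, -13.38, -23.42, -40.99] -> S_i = -4.37*1.75^i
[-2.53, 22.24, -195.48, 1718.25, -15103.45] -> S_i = -2.53*(-8.79)^i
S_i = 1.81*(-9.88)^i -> [1.81, -17.88, 176.68, -1745.62, 17246.71]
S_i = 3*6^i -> [3, 18, 108, 648, 3888]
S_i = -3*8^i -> [-3, -24, -192, -1536, -12288]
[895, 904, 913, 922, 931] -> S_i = 895 + 9*i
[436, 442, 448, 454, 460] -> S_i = 436 + 6*i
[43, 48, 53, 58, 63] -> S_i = 43 + 5*i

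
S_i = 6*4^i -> [6, 24, 96, 384, 1536]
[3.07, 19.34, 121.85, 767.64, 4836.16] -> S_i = 3.07*6.30^i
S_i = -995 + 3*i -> [-995, -992, -989, -986, -983]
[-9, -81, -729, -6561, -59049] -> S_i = -9*9^i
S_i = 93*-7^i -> [93, -651, 4557, -31899, 223293]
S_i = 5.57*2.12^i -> [5.57, 11.81, 25.03, 53.07, 112.51]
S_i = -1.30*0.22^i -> [-1.3, -0.29, -0.06, -0.01, -0.0]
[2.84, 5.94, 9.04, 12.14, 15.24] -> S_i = 2.84 + 3.10*i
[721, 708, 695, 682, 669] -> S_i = 721 + -13*i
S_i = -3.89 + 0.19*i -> [-3.89, -3.7, -3.51, -3.32, -3.13]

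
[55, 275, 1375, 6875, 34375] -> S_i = 55*5^i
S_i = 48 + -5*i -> [48, 43, 38, 33, 28]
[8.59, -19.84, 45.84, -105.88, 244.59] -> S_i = 8.59*(-2.31)^i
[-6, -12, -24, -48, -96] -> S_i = -6*2^i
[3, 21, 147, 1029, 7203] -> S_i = 3*7^i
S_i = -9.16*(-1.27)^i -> [-9.16, 11.63, -14.77, 18.76, -23.83]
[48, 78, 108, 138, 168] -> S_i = 48 + 30*i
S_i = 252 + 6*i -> [252, 258, 264, 270, 276]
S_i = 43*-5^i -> [43, -215, 1075, -5375, 26875]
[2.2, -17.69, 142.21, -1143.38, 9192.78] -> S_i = 2.20*(-8.04)^i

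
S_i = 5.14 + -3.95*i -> [5.14, 1.19, -2.76, -6.71, -10.66]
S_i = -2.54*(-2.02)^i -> [-2.54, 5.13, -10.36, 20.94, -42.29]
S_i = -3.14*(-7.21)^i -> [-3.14, 22.64, -163.23, 1176.89, -8485.37]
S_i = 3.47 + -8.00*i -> [3.47, -4.53, -12.53, -20.53, -28.53]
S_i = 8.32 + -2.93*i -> [8.32, 5.39, 2.46, -0.47, -3.4]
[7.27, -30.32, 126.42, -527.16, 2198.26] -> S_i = 7.27*(-4.17)^i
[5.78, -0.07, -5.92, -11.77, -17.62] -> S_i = 5.78 + -5.85*i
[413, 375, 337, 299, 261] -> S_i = 413 + -38*i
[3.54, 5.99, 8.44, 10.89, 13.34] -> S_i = 3.54 + 2.45*i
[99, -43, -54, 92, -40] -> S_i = Random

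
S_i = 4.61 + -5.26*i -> [4.61, -0.65, -5.91, -11.17, -16.43]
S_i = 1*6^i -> [1, 6, 36, 216, 1296]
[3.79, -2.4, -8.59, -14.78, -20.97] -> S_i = 3.79 + -6.19*i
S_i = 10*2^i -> [10, 20, 40, 80, 160]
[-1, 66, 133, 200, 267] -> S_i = -1 + 67*i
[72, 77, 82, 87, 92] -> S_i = 72 + 5*i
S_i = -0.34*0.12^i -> [-0.34, -0.04, -0.0, -0.0, -0.0]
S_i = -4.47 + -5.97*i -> [-4.47, -10.44, -16.41, -22.38, -28.35]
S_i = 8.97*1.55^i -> [8.97, 13.9, 21.55, 33.4, 51.77]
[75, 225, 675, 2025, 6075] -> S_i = 75*3^i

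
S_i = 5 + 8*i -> [5, 13, 21, 29, 37]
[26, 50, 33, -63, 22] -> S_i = Random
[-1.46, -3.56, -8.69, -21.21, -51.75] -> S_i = -1.46*2.44^i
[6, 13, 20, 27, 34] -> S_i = 6 + 7*i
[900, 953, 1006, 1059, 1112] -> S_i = 900 + 53*i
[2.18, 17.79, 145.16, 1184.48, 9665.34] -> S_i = 2.18*8.16^i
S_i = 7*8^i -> [7, 56, 448, 3584, 28672]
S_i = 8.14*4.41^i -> [8.14, 35.9, 158.31, 698.14, 3078.78]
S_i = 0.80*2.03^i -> [0.8, 1.62, 3.3, 6.69, 13.59]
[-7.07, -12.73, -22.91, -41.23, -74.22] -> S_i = -7.07*1.80^i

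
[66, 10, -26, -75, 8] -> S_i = Random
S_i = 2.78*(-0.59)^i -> [2.78, -1.64, 0.97, -0.57, 0.34]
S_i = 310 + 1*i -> [310, 311, 312, 313, 314]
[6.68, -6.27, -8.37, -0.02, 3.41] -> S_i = Random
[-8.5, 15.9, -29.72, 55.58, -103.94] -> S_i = -8.50*(-1.87)^i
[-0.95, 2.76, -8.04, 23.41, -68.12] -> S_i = -0.95*(-2.91)^i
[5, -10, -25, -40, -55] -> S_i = 5 + -15*i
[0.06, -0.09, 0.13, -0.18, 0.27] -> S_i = 0.06*(-1.45)^i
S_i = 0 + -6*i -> [0, -6, -12, -18, -24]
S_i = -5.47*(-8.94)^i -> [-5.47, 48.9, -437.18, 3908.41, -34941.17]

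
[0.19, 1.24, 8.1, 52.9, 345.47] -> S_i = 0.19*6.53^i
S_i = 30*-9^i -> [30, -270, 2430, -21870, 196830]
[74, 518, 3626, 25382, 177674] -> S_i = 74*7^i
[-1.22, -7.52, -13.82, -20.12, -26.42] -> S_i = -1.22 + -6.30*i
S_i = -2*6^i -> [-2, -12, -72, -432, -2592]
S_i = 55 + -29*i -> [55, 26, -3, -32, -61]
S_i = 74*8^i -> [74, 592, 4736, 37888, 303104]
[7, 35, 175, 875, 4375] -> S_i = 7*5^i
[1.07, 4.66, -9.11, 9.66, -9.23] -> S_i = Random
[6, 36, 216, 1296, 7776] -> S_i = 6*6^i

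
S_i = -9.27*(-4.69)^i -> [-9.27, 43.48, -203.9, 956.31, -4485.09]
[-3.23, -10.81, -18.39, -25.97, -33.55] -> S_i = -3.23 + -7.58*i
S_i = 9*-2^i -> [9, -18, 36, -72, 144]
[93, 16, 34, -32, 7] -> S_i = Random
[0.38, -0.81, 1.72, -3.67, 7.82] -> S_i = 0.38*(-2.13)^i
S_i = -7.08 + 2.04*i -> [-7.08, -5.04, -3.0, -0.96, 1.08]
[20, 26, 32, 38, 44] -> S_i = 20 + 6*i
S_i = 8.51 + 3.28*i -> [8.51, 11.79, 15.07, 18.35, 21.63]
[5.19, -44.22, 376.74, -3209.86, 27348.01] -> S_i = 5.19*(-8.52)^i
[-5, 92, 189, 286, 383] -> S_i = -5 + 97*i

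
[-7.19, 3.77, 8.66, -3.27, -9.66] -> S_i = Random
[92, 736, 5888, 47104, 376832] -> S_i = 92*8^i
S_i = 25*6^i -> [25, 150, 900, 5400, 32400]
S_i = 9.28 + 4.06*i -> [9.28, 13.34, 17.4, 21.46, 25.52]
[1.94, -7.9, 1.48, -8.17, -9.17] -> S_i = Random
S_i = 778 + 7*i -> [778, 785, 792, 799, 806]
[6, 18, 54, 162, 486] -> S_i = 6*3^i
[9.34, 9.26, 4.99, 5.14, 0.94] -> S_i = Random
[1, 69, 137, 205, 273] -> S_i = 1 + 68*i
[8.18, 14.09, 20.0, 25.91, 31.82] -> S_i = 8.18 + 5.91*i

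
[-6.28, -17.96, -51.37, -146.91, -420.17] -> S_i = -6.28*2.86^i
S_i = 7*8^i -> [7, 56, 448, 3584, 28672]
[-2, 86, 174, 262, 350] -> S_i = -2 + 88*i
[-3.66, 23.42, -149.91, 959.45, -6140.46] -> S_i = -3.66*(-6.40)^i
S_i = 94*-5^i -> [94, -470, 2350, -11750, 58750]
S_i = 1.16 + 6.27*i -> [1.16, 7.43, 13.7, 19.97, 26.24]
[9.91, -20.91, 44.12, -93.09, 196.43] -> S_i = 9.91*(-2.11)^i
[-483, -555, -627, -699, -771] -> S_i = -483 + -72*i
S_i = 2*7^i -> [2, 14, 98, 686, 4802]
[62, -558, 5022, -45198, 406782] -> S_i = 62*-9^i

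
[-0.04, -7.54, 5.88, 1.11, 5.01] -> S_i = Random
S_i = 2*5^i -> [2, 10, 50, 250, 1250]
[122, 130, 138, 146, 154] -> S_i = 122 + 8*i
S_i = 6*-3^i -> [6, -18, 54, -162, 486]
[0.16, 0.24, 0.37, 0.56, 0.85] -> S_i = 0.16*1.52^i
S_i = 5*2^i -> [5, 10, 20, 40, 80]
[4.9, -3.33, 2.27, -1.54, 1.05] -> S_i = 4.90*(-0.68)^i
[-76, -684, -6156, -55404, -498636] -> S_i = -76*9^i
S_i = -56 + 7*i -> [-56, -49, -42, -35, -28]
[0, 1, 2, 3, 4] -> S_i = 0 + 1*i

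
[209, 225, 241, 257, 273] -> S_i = 209 + 16*i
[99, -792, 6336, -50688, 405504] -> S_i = 99*-8^i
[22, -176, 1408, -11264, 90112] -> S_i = 22*-8^i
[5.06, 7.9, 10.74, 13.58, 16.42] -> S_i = 5.06 + 2.84*i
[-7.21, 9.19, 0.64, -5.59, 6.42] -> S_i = Random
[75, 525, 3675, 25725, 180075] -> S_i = 75*7^i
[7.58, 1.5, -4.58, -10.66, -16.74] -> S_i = 7.58 + -6.08*i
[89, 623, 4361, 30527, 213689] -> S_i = 89*7^i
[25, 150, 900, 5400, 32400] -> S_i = 25*6^i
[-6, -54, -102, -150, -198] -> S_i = -6 + -48*i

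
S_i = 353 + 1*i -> [353, 354, 355, 356, 357]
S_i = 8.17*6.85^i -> [8.17, 55.96, 383.36, 2625.99, 17988.06]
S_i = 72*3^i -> [72, 216, 648, 1944, 5832]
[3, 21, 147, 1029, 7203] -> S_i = 3*7^i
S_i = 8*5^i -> [8, 40, 200, 1000, 5000]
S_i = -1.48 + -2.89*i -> [-1.48, -4.37, -7.26, -10.15, -13.04]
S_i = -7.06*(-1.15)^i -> [-7.06, 8.12, -9.34, 10.74, -12.35]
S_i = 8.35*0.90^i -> [8.35, 7.52, 6.76, 6.09, 5.48]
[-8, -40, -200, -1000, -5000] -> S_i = -8*5^i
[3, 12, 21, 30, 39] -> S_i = 3 + 9*i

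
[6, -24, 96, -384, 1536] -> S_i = 6*-4^i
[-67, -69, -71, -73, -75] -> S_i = -67 + -2*i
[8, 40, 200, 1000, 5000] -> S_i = 8*5^i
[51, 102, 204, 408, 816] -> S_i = 51*2^i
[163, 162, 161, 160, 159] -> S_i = 163 + -1*i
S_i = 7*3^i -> [7, 21, 63, 189, 567]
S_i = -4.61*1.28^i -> [-4.61, -5.9, -7.55, -9.67, -12.37]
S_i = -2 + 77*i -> [-2, 75, 152, 229, 306]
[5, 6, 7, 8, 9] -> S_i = 5 + 1*i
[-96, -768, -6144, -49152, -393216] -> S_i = -96*8^i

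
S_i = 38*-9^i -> [38, -342, 3078, -27702, 249318]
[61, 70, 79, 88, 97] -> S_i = 61 + 9*i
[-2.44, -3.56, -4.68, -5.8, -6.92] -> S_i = -2.44 + -1.12*i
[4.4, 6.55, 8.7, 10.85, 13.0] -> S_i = 4.40 + 2.15*i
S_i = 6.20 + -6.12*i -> [6.2, 0.08, -6.04, -12.16, -18.28]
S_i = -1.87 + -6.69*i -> [-1.87, -8.56, -15.25, -21.94, -28.63]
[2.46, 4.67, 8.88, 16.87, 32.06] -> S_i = 2.46*1.90^i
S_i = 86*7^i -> [86, 602, 4214, 29498, 206486]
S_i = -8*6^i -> [-8, -48, -288, -1728, -10368]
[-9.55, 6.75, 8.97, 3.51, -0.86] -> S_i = Random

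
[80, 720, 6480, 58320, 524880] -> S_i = 80*9^i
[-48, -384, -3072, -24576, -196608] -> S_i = -48*8^i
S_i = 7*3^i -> [7, 21, 63, 189, 567]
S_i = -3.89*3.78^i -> [-3.89, -14.7, -55.58, -210.1, -794.18]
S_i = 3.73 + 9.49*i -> [3.73, 13.22, 22.71, 32.2, 41.69]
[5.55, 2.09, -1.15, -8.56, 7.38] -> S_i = Random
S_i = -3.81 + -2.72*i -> [-3.81, -6.53, -9.25, -11.97, -14.69]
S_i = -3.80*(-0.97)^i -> [-3.8, 3.69, -3.58, 3.47, -3.36]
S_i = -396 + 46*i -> [-396, -350, -304, -258, -212]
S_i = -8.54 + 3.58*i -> [-8.54, -4.96, -1.38, 2.2, 5.78]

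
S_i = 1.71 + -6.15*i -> [1.71, -4.44, -10.59, -16.74, -22.89]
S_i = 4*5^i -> [4, 20, 100, 500, 2500]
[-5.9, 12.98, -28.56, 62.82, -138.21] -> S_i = -5.90*(-2.20)^i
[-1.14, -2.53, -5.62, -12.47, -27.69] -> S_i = -1.14*2.22^i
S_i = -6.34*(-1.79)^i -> [-6.34, 11.35, -20.31, 36.36, -65.09]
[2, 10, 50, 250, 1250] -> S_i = 2*5^i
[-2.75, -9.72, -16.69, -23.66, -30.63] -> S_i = -2.75 + -6.97*i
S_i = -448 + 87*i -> [-448, -361, -274, -187, -100]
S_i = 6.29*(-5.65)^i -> [6.29, -35.54, 200.79, -1134.48, 6409.8]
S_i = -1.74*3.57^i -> [-1.74, -6.21, -22.18, -79.17, -282.63]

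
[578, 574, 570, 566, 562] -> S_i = 578 + -4*i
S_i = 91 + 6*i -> [91, 97, 103, 109, 115]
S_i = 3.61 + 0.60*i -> [3.61, 4.21, 4.81, 5.41, 6.01]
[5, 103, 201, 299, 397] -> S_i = 5 + 98*i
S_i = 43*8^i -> [43, 344, 2752, 22016, 176128]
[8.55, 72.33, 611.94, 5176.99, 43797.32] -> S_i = 8.55*8.46^i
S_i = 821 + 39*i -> [821, 860, 899, 938, 977]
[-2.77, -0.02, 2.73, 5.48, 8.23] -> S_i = -2.77 + 2.75*i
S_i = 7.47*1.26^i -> [7.47, 9.41, 11.86, 14.94, 18.83]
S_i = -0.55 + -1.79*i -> [-0.55, -2.34, -4.13, -5.92, -7.71]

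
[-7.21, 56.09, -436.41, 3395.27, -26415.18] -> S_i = -7.21*(-7.78)^i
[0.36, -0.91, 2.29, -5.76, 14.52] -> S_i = 0.36*(-2.52)^i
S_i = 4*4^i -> [4, 16, 64, 256, 1024]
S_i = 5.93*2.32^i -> [5.93, 13.76, 31.92, 74.05, 171.79]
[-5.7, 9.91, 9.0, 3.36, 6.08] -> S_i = Random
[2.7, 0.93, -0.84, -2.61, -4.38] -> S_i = 2.70 + -1.77*i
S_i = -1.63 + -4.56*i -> [-1.63, -6.19, -10.75, -15.31, -19.87]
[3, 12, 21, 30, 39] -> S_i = 3 + 9*i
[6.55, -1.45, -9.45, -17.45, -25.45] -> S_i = 6.55 + -8.00*i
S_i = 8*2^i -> [8, 16, 32, 64, 128]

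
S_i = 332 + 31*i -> [332, 363, 394, 425, 456]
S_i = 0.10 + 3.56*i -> [0.1, 3.66, 7.22, 10.78, 14.34]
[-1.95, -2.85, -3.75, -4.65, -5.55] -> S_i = -1.95 + -0.90*i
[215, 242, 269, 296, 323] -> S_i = 215 + 27*i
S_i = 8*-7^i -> [8, -56, 392, -2744, 19208]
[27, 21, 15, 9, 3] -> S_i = 27 + -6*i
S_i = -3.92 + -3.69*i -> [-3.92, -7.61, -11.3, -14.99, -18.68]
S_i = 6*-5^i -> [6, -30, 150, -750, 3750]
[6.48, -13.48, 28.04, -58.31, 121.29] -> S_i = 6.48*(-2.08)^i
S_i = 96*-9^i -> [96, -864, 7776, -69984, 629856]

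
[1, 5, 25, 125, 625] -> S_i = 1*5^i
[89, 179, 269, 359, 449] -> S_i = 89 + 90*i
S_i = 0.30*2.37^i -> [0.3, 0.71, 1.69, 3.99, 9.46]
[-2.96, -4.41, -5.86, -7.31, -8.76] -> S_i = -2.96 + -1.45*i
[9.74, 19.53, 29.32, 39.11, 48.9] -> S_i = 9.74 + 9.79*i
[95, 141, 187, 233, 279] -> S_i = 95 + 46*i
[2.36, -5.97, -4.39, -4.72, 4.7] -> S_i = Random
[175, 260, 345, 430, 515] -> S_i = 175 + 85*i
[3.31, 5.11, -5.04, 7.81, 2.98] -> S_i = Random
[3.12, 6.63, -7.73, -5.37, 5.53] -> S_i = Random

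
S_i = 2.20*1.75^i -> [2.2, 3.85, 6.74, 11.79, 20.63]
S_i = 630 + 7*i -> [630, 637, 644, 651, 658]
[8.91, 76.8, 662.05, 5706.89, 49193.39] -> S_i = 8.91*8.62^i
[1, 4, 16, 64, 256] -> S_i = 1*4^i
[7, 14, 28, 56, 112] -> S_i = 7*2^i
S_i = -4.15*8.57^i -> [-4.15, -35.57, -304.8, -2612.1, -22385.74]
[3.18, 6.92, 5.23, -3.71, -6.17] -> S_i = Random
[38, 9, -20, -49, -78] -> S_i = 38 + -29*i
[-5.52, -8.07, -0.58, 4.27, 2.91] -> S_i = Random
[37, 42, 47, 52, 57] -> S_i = 37 + 5*i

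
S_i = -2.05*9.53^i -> [-2.05, -19.54, -186.18, -1774.32, -16909.29]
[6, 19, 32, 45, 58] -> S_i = 6 + 13*i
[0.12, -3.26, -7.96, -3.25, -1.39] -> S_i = Random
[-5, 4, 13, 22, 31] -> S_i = -5 + 9*i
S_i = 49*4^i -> [49, 196, 784, 3136, 12544]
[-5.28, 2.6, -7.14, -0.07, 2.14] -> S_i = Random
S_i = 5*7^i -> [5, 35, 245, 1715, 12005]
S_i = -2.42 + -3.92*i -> [-2.42, -6.34, -10.26, -14.18, -18.1]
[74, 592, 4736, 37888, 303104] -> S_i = 74*8^i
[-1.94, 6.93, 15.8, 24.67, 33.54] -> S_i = -1.94 + 8.87*i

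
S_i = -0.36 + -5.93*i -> [-0.36, -6.29, -12.22, -18.15, -24.08]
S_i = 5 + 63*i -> [5, 68, 131, 194, 257]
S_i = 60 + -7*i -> [60, 53, 46, 39, 32]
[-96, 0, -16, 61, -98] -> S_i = Random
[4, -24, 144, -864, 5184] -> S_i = 4*-6^i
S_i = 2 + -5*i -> [2, -3, -8, -13, -18]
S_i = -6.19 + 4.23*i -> [-6.19, -1.96, 2.27, 6.5, 10.73]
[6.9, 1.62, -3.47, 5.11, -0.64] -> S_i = Random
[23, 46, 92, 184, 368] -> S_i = 23*2^i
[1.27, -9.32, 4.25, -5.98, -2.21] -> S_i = Random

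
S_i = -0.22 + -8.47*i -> [-0.22, -8.69, -17.16, -25.63, -34.1]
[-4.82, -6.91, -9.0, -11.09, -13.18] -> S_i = -4.82 + -2.09*i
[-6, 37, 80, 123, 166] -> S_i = -6 + 43*i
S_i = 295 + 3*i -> [295, 298, 301, 304, 307]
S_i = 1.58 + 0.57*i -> [1.58, 2.15, 2.72, 3.29, 3.86]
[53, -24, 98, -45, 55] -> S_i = Random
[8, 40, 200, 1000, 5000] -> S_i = 8*5^i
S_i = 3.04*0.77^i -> [3.04, 2.34, 1.8, 1.39, 1.07]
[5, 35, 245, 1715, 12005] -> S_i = 5*7^i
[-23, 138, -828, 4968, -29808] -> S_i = -23*-6^i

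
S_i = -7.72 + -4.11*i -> [-7.72, -11.83, -15.94, -20.05, -24.16]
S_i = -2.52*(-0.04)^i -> [-2.52, 0.1, -0.0, 0.0, -0.0]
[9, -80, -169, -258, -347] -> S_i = 9 + -89*i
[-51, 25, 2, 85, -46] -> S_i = Random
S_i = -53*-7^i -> [-53, 371, -2597, 18179, -127253]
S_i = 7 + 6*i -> [7, 13, 19, 25, 31]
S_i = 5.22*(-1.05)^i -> [5.22, -5.48, 5.76, -6.04, 6.34]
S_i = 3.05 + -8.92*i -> [3.05, -5.87, -14.79, -23.71, -32.63]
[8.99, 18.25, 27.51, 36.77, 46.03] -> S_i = 8.99 + 9.26*i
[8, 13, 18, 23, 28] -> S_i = 8 + 5*i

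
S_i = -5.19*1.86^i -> [-5.19, -9.65, -17.96, -33.4, -62.12]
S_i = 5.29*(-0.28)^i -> [5.29, -1.48, 0.41, -0.12, 0.03]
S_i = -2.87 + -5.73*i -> [-2.87, -8.6, -14.33, -20.06, -25.79]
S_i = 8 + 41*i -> [8, 49, 90, 131, 172]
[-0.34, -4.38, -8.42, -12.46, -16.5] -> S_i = -0.34 + -4.04*i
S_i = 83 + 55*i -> [83, 138, 193, 248, 303]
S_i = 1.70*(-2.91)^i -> [1.7, -4.95, 14.4, -41.89, 121.9]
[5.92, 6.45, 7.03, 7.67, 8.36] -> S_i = 5.92*1.09^i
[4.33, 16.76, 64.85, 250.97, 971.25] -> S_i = 4.33*3.87^i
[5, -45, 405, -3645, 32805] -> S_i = 5*-9^i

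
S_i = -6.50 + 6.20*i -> [-6.5, -0.3, 5.9, 12.1, 18.3]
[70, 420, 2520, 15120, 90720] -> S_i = 70*6^i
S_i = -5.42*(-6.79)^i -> [-5.42, 36.8, -249.88, 1696.71, -11520.69]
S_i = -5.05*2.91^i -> [-5.05, -14.7, -42.76, -124.44, -362.13]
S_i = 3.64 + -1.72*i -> [3.64, 1.92, 0.2, -1.52, -3.24]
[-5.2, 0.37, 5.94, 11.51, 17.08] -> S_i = -5.20 + 5.57*i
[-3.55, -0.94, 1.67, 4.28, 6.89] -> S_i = -3.55 + 2.61*i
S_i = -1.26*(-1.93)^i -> [-1.26, 2.43, -4.69, 9.06, -17.48]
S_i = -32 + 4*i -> [-32, -28, -24, -20, -16]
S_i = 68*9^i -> [68, 612, 5508, 49572, 446148]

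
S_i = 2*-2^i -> [2, -4, 8, -16, 32]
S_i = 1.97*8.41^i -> [1.97, 16.57, 139.33, 1171.8, 9854.85]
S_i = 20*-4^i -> [20, -80, 320, -1280, 5120]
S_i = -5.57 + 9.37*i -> [-5.57, 3.8, 13.17, 22.54, 31.91]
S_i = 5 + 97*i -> [5, 102, 199, 296, 393]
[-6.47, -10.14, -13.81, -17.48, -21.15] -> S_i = -6.47 + -3.67*i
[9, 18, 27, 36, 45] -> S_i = 9 + 9*i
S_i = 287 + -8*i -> [287, 279, 271, 263, 255]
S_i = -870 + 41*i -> [-870, -829, -788, -747, -706]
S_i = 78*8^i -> [78, 624, 4992, 39936, 319488]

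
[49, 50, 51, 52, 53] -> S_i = 49 + 1*i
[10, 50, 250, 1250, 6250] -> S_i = 10*5^i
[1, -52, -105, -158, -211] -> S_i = 1 + -53*i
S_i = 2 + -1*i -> [2, 1, 0, -1, -2]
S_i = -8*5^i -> [-8, -40, -200, -1000, -5000]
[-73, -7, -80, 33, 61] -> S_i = Random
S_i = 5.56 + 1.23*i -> [5.56, 6.79, 8.02, 9.25, 10.48]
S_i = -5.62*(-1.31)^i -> [-5.62, 7.36, -9.64, 12.63, -16.55]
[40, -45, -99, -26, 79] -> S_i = Random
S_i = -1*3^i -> [-1, -3, -9, -27, -81]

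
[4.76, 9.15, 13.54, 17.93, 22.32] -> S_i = 4.76 + 4.39*i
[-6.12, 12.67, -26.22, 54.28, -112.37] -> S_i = -6.12*(-2.07)^i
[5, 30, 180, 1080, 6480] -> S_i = 5*6^i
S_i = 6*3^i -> [6, 18, 54, 162, 486]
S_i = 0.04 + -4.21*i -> [0.04, -4.17, -8.38, -12.59, -16.8]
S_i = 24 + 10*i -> [24, 34, 44, 54, 64]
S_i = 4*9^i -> [4, 36, 324, 2916, 26244]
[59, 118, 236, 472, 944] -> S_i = 59*2^i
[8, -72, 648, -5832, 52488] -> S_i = 8*-9^i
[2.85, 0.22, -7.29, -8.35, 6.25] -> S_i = Random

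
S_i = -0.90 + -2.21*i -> [-0.9, -3.11, -5.32, -7.53, -9.74]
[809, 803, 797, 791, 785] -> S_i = 809 + -6*i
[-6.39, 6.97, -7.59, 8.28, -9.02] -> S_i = -6.39*(-1.09)^i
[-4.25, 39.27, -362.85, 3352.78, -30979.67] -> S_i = -4.25*(-9.24)^i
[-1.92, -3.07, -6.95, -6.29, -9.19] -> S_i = Random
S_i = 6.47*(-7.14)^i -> [6.47, -46.2, 329.84, -2355.04, 16815.01]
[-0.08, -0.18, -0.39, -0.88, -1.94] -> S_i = -0.08*2.22^i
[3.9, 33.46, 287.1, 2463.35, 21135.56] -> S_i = 3.90*8.58^i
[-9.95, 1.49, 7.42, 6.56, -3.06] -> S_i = Random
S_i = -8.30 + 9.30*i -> [-8.3, 1.0, 10.3, 19.6, 28.9]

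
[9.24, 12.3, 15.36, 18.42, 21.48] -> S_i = 9.24 + 3.06*i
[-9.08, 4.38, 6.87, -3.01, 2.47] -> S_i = Random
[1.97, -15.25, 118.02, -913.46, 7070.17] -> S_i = 1.97*(-7.74)^i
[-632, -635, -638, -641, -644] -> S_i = -632 + -3*i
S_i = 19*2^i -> [19, 38, 76, 152, 304]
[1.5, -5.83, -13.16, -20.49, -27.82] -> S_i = 1.50 + -7.33*i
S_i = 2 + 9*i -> [2, 11, 20, 29, 38]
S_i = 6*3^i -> [6, 18, 54, 162, 486]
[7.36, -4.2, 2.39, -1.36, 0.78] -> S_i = 7.36*(-0.57)^i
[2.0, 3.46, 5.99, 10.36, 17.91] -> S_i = 2.00*1.73^i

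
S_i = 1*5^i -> [1, 5, 25, 125, 625]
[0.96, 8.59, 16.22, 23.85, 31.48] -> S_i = 0.96 + 7.63*i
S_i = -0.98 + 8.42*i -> [-0.98, 7.44, 15.86, 24.28, 32.7]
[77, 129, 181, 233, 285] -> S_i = 77 + 52*i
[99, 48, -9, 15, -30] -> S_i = Random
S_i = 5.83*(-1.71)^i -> [5.83, -9.97, 17.05, -29.15, 49.85]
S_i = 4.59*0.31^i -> [4.59, 1.42, 0.44, 0.14, 0.04]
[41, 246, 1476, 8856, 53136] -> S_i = 41*6^i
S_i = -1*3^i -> [-1, -3, -9, -27, -81]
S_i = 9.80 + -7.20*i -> [9.8, 2.6, -4.6, -11.8, -19.0]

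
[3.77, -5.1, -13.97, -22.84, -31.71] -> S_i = 3.77 + -8.87*i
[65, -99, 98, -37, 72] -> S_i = Random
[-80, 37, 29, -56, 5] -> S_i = Random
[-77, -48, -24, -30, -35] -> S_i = Random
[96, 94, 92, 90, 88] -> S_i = 96 + -2*i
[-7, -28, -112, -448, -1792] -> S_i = -7*4^i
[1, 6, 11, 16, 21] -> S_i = 1 + 5*i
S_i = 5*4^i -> [5, 20, 80, 320, 1280]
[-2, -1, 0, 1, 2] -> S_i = -2 + 1*i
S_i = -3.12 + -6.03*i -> [-3.12, -9.15, -15.18, -21.21, -27.24]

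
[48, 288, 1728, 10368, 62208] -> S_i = 48*6^i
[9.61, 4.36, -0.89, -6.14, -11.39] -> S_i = 9.61 + -5.25*i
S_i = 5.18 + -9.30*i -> [5.18, -4.12, -13.42, -22.72, -32.02]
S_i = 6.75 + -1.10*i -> [6.75, 5.65, 4.55, 3.45, 2.35]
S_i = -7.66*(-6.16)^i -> [-7.66, 47.19, -290.66, 1790.49, -11029.39]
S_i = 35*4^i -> [35, 140, 560, 2240, 8960]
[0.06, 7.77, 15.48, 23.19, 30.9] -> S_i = 0.06 + 7.71*i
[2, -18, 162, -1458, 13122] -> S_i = 2*-9^i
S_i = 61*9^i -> [61, 549, 4941, 44469, 400221]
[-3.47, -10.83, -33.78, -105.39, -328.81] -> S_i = -3.47*3.12^i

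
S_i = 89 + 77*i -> [89, 166, 243, 320, 397]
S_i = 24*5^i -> [24, 120, 600, 3000, 15000]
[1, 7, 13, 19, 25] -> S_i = 1 + 6*i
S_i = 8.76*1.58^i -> [8.76, 13.84, 21.87, 34.55, 54.59]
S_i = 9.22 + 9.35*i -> [9.22, 18.57, 27.92, 37.27, 46.62]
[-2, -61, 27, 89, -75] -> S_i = Random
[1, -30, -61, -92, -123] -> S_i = 1 + -31*i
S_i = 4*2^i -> [4, 8, 16, 32, 64]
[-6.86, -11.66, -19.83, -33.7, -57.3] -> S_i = -6.86*1.70^i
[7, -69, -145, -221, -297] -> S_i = 7 + -76*i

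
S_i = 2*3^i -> [2, 6, 18, 54, 162]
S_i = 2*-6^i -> [2, -12, 72, -432, 2592]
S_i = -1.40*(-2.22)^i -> [-1.4, 3.11, -6.9, 15.32, -34.0]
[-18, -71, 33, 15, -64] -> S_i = Random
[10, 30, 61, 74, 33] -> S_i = Random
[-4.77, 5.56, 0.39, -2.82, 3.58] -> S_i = Random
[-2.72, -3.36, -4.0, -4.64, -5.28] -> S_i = -2.72 + -0.64*i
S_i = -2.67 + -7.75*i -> [-2.67, -10.42, -18.17, -25.92, -33.67]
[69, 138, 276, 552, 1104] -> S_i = 69*2^i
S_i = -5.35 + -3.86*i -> [-5.35, -9.21, -13.07, -16.93, -20.79]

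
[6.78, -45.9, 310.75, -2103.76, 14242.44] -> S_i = 6.78*(-6.77)^i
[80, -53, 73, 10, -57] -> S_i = Random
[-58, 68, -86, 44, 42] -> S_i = Random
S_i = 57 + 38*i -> [57, 95, 133, 171, 209]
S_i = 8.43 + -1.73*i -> [8.43, 6.7, 4.97, 3.24, 1.51]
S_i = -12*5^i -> [-12, -60, -300, -1500, -7500]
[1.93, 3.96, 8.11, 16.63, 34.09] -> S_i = 1.93*2.05^i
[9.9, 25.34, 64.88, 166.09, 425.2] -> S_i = 9.90*2.56^i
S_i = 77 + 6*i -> [77, 83, 89, 95, 101]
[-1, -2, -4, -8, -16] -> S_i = -1*2^i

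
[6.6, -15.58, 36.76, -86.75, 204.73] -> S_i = 6.60*(-2.36)^i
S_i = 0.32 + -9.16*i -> [0.32, -8.84, -18.0, -27.16, -36.32]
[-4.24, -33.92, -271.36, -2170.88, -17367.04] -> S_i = -4.24*8.00^i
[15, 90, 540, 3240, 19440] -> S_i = 15*6^i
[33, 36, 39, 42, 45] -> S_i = 33 + 3*i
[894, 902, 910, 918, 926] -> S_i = 894 + 8*i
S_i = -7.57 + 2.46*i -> [-7.57, -5.11, -2.65, -0.19, 2.27]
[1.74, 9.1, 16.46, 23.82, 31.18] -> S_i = 1.74 + 7.36*i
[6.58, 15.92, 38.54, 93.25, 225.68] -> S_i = 6.58*2.42^i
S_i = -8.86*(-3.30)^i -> [-8.86, 29.24, -96.49, 318.4, -1050.73]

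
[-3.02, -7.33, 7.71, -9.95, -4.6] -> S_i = Random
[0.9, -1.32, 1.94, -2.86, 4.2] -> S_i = 0.90*(-1.47)^i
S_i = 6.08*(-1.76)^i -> [6.08, -10.7, 18.83, -33.15, 58.34]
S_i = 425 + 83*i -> [425, 508, 591, 674, 757]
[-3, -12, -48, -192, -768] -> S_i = -3*4^i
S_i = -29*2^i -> [-29, -58, -116, -232, -464]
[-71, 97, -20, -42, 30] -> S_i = Random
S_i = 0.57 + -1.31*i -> [0.57, -0.74, -2.05, -3.36, -4.67]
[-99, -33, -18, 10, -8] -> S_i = Random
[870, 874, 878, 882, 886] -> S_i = 870 + 4*i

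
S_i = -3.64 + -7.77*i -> [-3.64, -11.41, -19.18, -26.95, -34.72]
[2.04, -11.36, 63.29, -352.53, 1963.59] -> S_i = 2.04*(-5.57)^i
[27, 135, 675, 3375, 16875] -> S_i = 27*5^i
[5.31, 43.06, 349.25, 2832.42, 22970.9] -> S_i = 5.31*8.11^i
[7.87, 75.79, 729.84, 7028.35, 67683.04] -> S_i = 7.87*9.63^i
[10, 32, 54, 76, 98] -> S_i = 10 + 22*i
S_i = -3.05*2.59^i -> [-3.05, -7.9, -20.46, -52.99, -137.25]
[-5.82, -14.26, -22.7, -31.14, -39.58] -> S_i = -5.82 + -8.44*i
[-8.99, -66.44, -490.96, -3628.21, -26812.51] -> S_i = -8.99*7.39^i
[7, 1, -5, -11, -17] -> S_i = 7 + -6*i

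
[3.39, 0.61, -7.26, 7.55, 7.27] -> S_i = Random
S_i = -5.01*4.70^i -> [-5.01, -23.55, -110.67, -520.15, -2444.72]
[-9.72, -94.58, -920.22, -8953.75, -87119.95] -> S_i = -9.72*9.73^i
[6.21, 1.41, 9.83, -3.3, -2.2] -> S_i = Random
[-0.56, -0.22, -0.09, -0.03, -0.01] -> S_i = -0.56*0.39^i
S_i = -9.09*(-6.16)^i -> [-9.09, 55.99, -344.93, 2124.74, -13088.41]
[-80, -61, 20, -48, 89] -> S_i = Random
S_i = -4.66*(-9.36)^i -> [-4.66, 43.62, -408.26, 3821.32, -35767.56]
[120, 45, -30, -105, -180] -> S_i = 120 + -75*i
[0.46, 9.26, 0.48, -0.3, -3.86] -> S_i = Random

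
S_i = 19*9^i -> [19, 171, 1539, 13851, 124659]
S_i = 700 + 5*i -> [700, 705, 710, 715, 720]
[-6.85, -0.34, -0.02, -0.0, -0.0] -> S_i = -6.85*0.05^i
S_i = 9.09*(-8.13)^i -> [9.09, -73.9, 600.82, -4884.67, 39712.39]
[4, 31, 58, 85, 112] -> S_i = 4 + 27*i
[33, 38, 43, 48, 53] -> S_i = 33 + 5*i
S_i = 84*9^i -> [84, 756, 6804, 61236, 551124]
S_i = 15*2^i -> [15, 30, 60, 120, 240]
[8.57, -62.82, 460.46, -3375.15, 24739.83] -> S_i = 8.57*(-7.33)^i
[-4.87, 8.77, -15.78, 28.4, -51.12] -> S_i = -4.87*(-1.80)^i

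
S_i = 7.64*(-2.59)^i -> [7.64, -19.79, 51.25, -132.74, 343.79]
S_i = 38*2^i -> [38, 76, 152, 304, 608]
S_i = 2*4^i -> [2, 8, 32, 128, 512]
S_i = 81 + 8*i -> [81, 89, 97, 105, 113]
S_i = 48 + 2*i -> [48, 50, 52, 54, 56]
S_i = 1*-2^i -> [1, -2, 4, -8, 16]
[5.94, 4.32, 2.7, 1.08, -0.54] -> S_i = 5.94 + -1.62*i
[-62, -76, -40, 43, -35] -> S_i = Random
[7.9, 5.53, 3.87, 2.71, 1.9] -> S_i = 7.90*0.70^i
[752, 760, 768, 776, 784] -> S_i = 752 + 8*i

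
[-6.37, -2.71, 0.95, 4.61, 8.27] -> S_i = -6.37 + 3.66*i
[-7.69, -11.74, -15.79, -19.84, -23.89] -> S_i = -7.69 + -4.05*i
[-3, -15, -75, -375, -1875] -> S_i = -3*5^i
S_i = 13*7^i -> [13, 91, 637, 4459, 31213]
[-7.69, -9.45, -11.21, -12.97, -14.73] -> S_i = -7.69 + -1.76*i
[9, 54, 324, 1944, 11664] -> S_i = 9*6^i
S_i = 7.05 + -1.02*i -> [7.05, 6.03, 5.01, 3.99, 2.97]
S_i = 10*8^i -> [10, 80, 640, 5120, 40960]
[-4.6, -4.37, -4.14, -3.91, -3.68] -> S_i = -4.60 + 0.23*i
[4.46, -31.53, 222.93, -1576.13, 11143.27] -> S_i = 4.46*(-7.07)^i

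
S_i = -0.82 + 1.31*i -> [-0.82, 0.49, 1.8, 3.11, 4.42]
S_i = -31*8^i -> [-31, -248, -1984, -15872, -126976]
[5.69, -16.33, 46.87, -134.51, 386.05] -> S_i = 5.69*(-2.87)^i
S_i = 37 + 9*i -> [37, 46, 55, 64, 73]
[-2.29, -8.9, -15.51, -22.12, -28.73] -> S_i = -2.29 + -6.61*i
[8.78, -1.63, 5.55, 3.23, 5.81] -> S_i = Random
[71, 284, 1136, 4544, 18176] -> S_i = 71*4^i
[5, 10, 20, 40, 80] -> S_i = 5*2^i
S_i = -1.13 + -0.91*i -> [-1.13, -2.04, -2.95, -3.86, -4.77]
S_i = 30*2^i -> [30, 60, 120, 240, 480]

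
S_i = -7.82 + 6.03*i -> [-7.82, -1.79, 4.24, 10.27, 16.3]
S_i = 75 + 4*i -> [75, 79, 83, 87, 91]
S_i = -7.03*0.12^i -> [-7.03, -0.84, -0.1, -0.01, -0.0]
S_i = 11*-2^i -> [11, -22, 44, -88, 176]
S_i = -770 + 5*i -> [-770, -765, -760, -755, -750]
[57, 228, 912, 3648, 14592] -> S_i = 57*4^i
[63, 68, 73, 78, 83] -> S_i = 63 + 5*i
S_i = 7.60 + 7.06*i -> [7.6, 14.66, 21.72, 28.78, 35.84]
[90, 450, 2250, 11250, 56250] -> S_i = 90*5^i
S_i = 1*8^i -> [1, 8, 64, 512, 4096]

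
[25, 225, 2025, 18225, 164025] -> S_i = 25*9^i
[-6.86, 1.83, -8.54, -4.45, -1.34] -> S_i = Random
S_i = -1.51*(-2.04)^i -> [-1.51, 3.08, -6.28, 12.82, -26.15]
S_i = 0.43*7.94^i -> [0.43, 3.41, 27.11, 215.24, 1709.03]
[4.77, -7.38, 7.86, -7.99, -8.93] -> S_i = Random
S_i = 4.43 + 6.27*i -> [4.43, 10.7, 16.97, 23.24, 29.51]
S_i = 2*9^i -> [2, 18, 162, 1458, 13122]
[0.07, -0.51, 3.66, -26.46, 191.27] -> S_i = 0.07*(-7.23)^i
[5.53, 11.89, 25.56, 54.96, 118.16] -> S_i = 5.53*2.15^i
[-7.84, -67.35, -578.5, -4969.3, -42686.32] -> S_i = -7.84*8.59^i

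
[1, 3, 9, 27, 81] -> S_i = 1*3^i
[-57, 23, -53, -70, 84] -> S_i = Random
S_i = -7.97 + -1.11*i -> [-7.97, -9.08, -10.19, -11.3, -12.41]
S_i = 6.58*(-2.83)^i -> [6.58, -18.62, 52.7, -149.14, 422.06]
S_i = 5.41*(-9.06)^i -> [5.41, -49.01, 444.07, -4023.29, 36451.05]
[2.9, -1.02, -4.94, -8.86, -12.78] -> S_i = 2.90 + -3.92*i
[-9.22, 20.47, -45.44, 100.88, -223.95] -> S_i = -9.22*(-2.22)^i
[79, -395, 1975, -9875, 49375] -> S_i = 79*-5^i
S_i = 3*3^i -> [3, 9, 27, 81, 243]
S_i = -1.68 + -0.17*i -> [-1.68, -1.85, -2.02, -2.19, -2.36]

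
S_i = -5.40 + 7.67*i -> [-5.4, 2.27, 9.94, 17.61, 25.28]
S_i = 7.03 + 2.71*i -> [7.03, 9.74, 12.45, 15.16, 17.87]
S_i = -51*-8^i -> [-51, 408, -3264, 26112, -208896]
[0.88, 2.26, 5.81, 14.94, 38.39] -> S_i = 0.88*2.57^i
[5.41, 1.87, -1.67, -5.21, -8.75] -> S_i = 5.41 + -3.54*i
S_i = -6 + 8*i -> [-6, 2, 10, 18, 26]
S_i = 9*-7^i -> [9, -63, 441, -3087, 21609]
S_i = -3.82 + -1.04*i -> [-3.82, -4.86, -5.9, -6.94, -7.98]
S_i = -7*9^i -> [-7, -63, -567, -5103, -45927]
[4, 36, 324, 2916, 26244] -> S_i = 4*9^i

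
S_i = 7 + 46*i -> [7, 53, 99, 145, 191]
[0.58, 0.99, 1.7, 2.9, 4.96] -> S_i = 0.58*1.71^i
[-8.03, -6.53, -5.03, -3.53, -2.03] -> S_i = -8.03 + 1.50*i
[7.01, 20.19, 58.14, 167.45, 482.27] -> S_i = 7.01*2.88^i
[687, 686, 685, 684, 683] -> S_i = 687 + -1*i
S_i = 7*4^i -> [7, 28, 112, 448, 1792]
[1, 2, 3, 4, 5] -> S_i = 1 + 1*i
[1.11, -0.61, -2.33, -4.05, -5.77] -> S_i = 1.11 + -1.72*i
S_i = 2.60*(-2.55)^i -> [2.6, -6.63, 16.91, -43.11, 109.93]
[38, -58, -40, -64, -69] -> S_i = Random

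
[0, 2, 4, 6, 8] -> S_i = 0 + 2*i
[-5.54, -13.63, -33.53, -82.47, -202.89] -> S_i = -5.54*2.46^i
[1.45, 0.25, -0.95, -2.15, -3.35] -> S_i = 1.45 + -1.20*i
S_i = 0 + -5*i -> [0, -5, -10, -15, -20]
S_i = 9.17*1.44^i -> [9.17, 13.2, 19.01, 27.38, 39.43]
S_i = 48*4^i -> [48, 192, 768, 3072, 12288]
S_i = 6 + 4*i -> [6, 10, 14, 18, 22]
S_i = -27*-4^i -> [-27, 108, -432, 1728, -6912]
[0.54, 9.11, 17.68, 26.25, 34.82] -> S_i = 0.54 + 8.57*i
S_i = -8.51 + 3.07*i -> [-8.51, -5.44, -2.37, 0.7, 3.77]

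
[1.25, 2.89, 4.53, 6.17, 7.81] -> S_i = 1.25 + 1.64*i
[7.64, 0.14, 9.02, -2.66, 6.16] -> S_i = Random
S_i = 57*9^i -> [57, 513, 4617, 41553, 373977]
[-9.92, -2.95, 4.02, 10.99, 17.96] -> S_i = -9.92 + 6.97*i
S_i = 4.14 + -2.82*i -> [4.14, 1.32, -1.5, -4.32, -7.14]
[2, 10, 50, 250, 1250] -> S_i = 2*5^i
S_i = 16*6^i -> [16, 96, 576, 3456, 20736]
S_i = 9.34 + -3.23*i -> [9.34, 6.11, 2.88, -0.35, -3.58]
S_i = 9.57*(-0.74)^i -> [9.57, -7.08, 5.24, -3.88, 2.87]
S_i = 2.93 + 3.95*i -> [2.93, 6.88, 10.83, 14.78, 18.73]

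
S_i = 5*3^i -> [5, 15, 45, 135, 405]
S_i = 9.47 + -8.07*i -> [9.47, 1.4, -6.67, -14.74, -22.81]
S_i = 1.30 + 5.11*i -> [1.3, 6.41, 11.52, 16.63, 21.74]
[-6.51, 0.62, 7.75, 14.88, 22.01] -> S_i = -6.51 + 7.13*i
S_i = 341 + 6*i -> [341, 347, 353, 359, 365]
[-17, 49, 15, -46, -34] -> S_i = Random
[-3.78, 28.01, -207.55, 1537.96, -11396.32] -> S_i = -3.78*(-7.41)^i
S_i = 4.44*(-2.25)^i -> [4.44, -9.99, 22.48, -50.57, 113.79]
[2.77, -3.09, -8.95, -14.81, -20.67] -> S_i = 2.77 + -5.86*i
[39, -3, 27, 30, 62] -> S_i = Random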